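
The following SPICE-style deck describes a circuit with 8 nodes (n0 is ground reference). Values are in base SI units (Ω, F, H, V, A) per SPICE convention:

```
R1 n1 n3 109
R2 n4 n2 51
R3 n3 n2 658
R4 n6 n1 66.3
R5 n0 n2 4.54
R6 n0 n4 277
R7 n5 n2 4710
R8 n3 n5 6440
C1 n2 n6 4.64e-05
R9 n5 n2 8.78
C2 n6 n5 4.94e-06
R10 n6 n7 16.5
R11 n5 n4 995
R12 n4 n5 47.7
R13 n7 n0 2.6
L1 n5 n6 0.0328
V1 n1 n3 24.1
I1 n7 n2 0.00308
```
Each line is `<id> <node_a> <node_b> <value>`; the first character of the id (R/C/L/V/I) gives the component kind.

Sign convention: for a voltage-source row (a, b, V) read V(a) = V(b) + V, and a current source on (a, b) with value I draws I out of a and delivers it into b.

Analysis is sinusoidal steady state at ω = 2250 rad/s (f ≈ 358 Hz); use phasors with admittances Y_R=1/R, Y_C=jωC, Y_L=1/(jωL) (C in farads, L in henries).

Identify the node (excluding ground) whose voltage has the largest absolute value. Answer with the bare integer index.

3

Apply KCL at each of the 7 non-ground nodes and solve the resulting linear system.
Node n1: branches {R1, R4, V1} → V_1 = 2.508-0.2077j
Node n2: branches {R2, R3, R5, R7, C1, R9, I1} → V_2 = -0.01420+0.05551j
Node n3: branches {R1, R3, R8, V1} → V_3 = -21.59-0.2077j
Node n4: branches {R2, R6, R11, R12} → V_4 = -0.02866+0.04904j
Node n5: branches {R7, R8, R9, C2, R11, R12, L1} → V_5 = -0.04628+0.05133j
Node n6: branches {R4, C1, C2, R10, L1} → V_6 = 0.1125-0.2369j
Node n7: branches {R10, R13, I1} → V_7 = 0.008401-0.03225j
Source currents: i(V1)=-0.2572-0.0004403j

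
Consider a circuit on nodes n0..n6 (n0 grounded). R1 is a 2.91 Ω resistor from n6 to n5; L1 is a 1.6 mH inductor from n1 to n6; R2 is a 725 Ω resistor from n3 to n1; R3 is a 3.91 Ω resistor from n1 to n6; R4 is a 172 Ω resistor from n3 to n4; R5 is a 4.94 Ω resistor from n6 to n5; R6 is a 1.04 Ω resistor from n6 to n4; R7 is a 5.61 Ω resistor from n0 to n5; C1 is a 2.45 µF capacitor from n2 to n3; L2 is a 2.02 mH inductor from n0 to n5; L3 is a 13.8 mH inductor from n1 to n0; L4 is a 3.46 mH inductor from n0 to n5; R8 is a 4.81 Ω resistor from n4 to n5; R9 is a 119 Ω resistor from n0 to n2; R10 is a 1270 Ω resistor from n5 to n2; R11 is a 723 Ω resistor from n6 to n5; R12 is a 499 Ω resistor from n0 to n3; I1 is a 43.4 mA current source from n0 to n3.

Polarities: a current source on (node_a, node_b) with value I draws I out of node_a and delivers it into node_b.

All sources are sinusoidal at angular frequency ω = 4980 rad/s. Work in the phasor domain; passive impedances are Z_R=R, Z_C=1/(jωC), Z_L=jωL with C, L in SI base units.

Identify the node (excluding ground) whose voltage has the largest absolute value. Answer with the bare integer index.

Element admittances at ω=4980 rad/s:
  Y(R1) = 0.3436+0.000j S between n6,n5
  Y(L1) = 0.000-0.1255j S between n1,n6
  Y(R2) = 0.001379+0.000j S between n3,n1
  Y(R3) = 0.2558+0.000j S between n1,n6
  Y(R4) = 0.005814+0.000j S between n3,n4
  Y(R5) = 0.2024+0.000j S between n6,n5
  Y(R6) = 0.9615+0.000j S between n6,n4
  Y(R7) = 0.1783+0.000j S between n0,n5
  Y(C1) = 0.000+0.01220j S between n2,n3
  Y(L2) = 0.000-0.09941j S between n0,n5
  Y(L3) = 0.000-0.01455j S between n1,n0
  Y(L4) = 0.000-0.05804j S between n0,n5
  Y(R8) = 0.2079+0.000j S between n4,n5
  Y(R9) = 0.008403+0.000j S between n0,n2
  Y(R10) = 0.0007874+0.000j S between n5,n2
  Y(R11) = 0.001383+0.000j S between n6,n5
  Y(R12) = 0.002004+0.000j S between n0,n3
  I1: injects 0.0434 A into n3 (from n0)
Assemble and solve the 6×6 MNA system:
  V(n1)=0.1026+0.04388j  V(n2)=2.101+0.8056j  V(n3)=2.706-0.7727j  V(n4)=0.1030+0.03501j  V(n5)=0.07240+0.04303j  V(n6)=0.09383+0.03816j

3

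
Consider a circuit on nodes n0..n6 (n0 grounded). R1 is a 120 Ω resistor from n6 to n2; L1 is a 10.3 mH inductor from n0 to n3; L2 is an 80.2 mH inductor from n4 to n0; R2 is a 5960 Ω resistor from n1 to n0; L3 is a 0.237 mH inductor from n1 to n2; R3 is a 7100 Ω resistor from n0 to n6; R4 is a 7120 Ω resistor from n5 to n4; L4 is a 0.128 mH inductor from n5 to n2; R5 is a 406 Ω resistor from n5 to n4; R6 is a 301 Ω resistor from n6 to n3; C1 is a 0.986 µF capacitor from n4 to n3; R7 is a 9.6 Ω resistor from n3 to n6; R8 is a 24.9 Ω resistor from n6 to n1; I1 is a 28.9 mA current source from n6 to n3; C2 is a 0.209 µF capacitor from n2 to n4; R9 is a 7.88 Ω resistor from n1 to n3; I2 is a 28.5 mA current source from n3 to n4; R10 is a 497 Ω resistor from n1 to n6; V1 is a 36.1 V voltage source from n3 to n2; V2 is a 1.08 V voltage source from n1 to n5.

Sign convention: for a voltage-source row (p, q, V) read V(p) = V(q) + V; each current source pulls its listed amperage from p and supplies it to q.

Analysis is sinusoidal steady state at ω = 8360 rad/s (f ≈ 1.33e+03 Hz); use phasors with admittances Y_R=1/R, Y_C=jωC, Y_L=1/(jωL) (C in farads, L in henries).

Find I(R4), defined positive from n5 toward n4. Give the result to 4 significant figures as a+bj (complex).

MNA unknowns: 6 node voltages V₁..V_6 plus 2 source currents (V1, V2)
R1: Y=0.008333+0.000j on G[6,2]
L1: Y=0.000-0.01161j on G[0,3]
L2: Y=0.000-0.001491j on G[4,0]
R2: Y=0.0001678+0.000j on G[1,0]
L3: Y=0.000-0.5047j on G[1,2]
R3: Y=0.0001408+0.000j on G[0,6]
R4: Y=0.0001404+0.000j on G[5,4]
L4: Y=0.000-0.9345j on G[5,2]
R5: Y=0.002463+0.000j on G[5,4]
R6: Y=0.003322+0.000j on G[6,3]
C1: Y=0.000+0.008243j on G[4,3]
R7: Y=0.1042+0.000j on G[3,6]
R8: Y=0.04016+0.000j on G[6,1]
I1: z[6]−=0.0289, z[3]+=0.0289
C2: Y=0.000+0.001747j on G[2,4]
R9: Y=0.1269+0.000j on G[1,3]
I2: z[3]−=0.0285, z[4]+=0.0285
R10: Y=0.002012+0.000j on G[1,6]
V1: row V3−V2=36.1, i_V1 at 3,2
V2: row V1−V5=1.08, i_V2 at 1,5
solve → V1=-34.04+3.773j, V2=-35.16-0.05703j, V3=0.9366-0.05703j, V4=-6.777+5.263j, V5=-35.12+3.773j, V6=-10.48+0.9645j
aux → i_V1=-5.709+0.5432j, i_V2=3.506-0.04036j

-0.003981-0.0002093j A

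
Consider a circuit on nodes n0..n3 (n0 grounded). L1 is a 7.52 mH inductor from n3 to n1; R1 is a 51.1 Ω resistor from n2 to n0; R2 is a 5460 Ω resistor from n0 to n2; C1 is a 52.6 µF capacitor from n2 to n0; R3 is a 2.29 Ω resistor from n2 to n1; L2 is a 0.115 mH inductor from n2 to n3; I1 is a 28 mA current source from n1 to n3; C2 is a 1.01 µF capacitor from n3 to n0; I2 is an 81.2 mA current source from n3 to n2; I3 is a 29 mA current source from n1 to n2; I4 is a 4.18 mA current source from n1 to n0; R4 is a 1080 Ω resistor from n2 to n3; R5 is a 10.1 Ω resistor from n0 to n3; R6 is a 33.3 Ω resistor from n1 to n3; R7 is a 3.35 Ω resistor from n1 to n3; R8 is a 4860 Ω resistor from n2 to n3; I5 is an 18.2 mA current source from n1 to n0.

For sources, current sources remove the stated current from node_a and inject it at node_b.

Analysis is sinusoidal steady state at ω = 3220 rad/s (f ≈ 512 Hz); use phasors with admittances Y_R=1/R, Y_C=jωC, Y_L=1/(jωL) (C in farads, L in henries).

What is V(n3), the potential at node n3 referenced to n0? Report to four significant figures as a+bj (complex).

-0.04950+0.06596j V

MNA unknowns: 3 node voltages V₁..V_3
L1: Y=0.000-0.04130j on G[3,1]
R1: Y=0.01957+0.000j on G[2,0]
R2: Y=0.0001832+0.000j on G[0,2]
C1: Y=0.000+0.1694j on G[2,0]
R3: Y=0.4367+0.000j on G[2,1]
L2: Y=0.000-2.701j on G[2,3]
I1: z[1]−=0.028, z[3]+=0.028
C2: Y=0.000+0.003252j on G[3,0]
I2: z[3]−=0.0812, z[2]+=0.0812
I3: z[1]−=0.029, z[2]+=0.029
I4: z[1]−=0.00418, z[0]+=0.00418
R4: Y=0.0009259+0.000j on G[2,3]
R5: Y=0.09901+0.000j on G[0,3]
R6: Y=0.03003+0.000j on G[1,3]
R7: Y=0.2985+0.000j on G[1,3]
R8: Y=0.0002058+0.000j on G[2,3]
I5: z[1]−=0.0182, z[0]+=0.0182
solve → V1=-0.1535+0.07763j, V2=-0.04883+0.09624j, V3=-0.04950+0.06596j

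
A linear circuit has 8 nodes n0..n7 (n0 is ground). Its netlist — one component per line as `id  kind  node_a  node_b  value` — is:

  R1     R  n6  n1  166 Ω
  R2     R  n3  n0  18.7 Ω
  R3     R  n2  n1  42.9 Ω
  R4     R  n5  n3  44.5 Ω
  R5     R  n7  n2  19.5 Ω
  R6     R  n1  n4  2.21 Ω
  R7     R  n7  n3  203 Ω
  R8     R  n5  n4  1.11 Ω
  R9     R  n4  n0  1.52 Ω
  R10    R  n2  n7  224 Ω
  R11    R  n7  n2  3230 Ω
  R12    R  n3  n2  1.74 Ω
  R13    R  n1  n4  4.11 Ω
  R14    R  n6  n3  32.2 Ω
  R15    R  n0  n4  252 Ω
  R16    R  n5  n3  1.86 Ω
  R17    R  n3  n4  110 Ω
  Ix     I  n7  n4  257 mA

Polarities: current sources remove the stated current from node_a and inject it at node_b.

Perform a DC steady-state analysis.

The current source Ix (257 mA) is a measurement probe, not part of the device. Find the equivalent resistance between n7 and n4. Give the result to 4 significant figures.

MNA unknowns: 7 node voltages V₁..V_7
R1: Y=0.006024 on G[6,1]
R2: Y=0.05348 on G[3,0]
R3: Y=0.02331 on G[2,1]
R4: Y=0.02247 on G[5,3]
R5: Y=0.05128 on G[7,2]
R6: Y=0.4525 on G[1,4]
R7: Y=0.004926 on G[7,3]
R8: Y=0.9009 on G[5,4]
R9: Y=0.6579 on G[4,0]
R10: Y=0.004464 on G[2,7]
R11: Y=0.0003096 on G[7,2]
R12: Y=0.5747 on G[3,2]
R13: Y=0.2433 on G[1,4]
R14: Y=0.03106 on G[6,3]
R15: Y=0.003968 on G[0,4]
R16: Y=0.5376 on G[5,3]
R17: Y=0.009091 on G[3,4]
Ix: z[7]−=0.257, z[4]+=0.257
solve → V1=0.008587, V2=-0.9047, V3=-0.5336, V4=0.04312, V5=-0.1780, V6=-0.4455, V7=-5.089

R_eq = 19.97 Ω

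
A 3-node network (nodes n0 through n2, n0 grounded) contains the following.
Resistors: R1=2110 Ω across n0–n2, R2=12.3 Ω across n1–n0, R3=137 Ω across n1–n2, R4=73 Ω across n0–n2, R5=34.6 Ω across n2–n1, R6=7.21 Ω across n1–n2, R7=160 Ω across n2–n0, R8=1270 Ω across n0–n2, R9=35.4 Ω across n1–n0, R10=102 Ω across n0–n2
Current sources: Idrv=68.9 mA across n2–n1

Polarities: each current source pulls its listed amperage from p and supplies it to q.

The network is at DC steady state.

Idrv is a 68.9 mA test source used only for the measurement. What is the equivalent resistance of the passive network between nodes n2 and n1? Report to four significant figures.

Apply KCL at each of the 2 non-ground nodes and solve the resulting linear system.
Node n1: branches {R2, R3, R5, R6, R9, Idrv} → V_1 = 0.07637
Node n2: branches {R1, R3, R4, R5, R6, R7, R8, R10, Idrv} → V_2 = -0.2697

R_eq = 5.023 Ω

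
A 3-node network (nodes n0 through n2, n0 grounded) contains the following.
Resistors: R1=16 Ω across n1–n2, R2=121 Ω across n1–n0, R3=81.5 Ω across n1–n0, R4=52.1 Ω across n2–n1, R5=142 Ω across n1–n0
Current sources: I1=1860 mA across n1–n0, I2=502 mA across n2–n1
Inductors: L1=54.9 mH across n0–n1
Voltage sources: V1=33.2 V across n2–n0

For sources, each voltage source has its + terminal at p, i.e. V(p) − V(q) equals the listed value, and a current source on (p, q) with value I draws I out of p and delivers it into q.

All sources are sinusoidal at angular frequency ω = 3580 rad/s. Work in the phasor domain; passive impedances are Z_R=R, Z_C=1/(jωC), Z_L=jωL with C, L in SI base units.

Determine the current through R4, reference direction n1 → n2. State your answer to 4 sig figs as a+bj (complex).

-0.3999+0.01105j A

MNA unknowns: 2 node voltages V₁..V_2 plus 1 source current (V1)
R1: Y=0.06250+0.000j on G[1,2]
R2: Y=0.008264+0.000j on G[1,0]
R3: Y=0.01227+0.000j on G[1,0]
I1: z[1]−=1.86, z[0]+=1.86
R4: Y=0.01919+0.000j on G[2,1]
I2: z[2]−=0.502, z[1]+=0.502
R5: Y=0.007042+0.000j on G[1,0]
L1: Y=0.000-0.005088j on G[0,1]
V1: row V2−V0=33.2, i_V1 at 2,0
solve → V1=12.37+0.5758j, V2=33.20+0.000j
aux → i_V1=-2.204+0.04704j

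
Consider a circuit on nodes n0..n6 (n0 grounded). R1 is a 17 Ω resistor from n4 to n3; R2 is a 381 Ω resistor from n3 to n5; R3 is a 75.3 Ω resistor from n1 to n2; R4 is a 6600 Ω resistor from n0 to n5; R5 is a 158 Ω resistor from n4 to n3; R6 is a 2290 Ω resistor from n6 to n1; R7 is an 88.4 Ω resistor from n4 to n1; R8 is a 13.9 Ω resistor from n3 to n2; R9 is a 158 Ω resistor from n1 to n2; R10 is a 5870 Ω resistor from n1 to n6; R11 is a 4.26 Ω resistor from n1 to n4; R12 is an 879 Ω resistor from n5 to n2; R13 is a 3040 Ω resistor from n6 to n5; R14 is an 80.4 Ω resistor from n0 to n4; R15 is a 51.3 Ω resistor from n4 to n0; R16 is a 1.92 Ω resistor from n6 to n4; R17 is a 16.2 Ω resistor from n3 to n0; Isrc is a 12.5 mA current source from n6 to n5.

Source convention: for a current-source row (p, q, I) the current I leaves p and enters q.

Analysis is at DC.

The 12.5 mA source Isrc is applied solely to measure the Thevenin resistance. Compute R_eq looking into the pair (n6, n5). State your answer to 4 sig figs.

R_eq = 245.4 Ω

Element admittances at DC:
  Y(R1) = 0.05882 S between n4,n3
  Y(R2) = 0.002625 S between n3,n5
  Y(R3) = 0.01328 S between n1,n2
  Y(R4) = 0.0001515 S between n0,n5
  Y(R5) = 0.006329 S between n4,n3
  Y(R6) = 0.0004367 S between n6,n1
  Y(R7) = 0.01131 S between n4,n1
  Y(R8) = 0.07194 S between n3,n2
  Y(R9) = 0.006329 S between n1,n2
  Y(R10) = 0.0001704 S between n1,n6
  Y(R11) = 0.2347 S between n1,n4
  Y(R12) = 0.001138 S between n5,n2
  Y(R13) = 0.0003289 S between n6,n5
  Y(R14) = 0.01244 S between n0,n4
  Y(R15) = 0.01949 S between n4,n0
  Y(R16) = 0.5208 S between n6,n4
  Y(R17) = 0.06173 S between n3,n0
  Isrc: injects 0.0125 A into n5 (from n6)
Assemble and solve the 6×6 MNA system:
  V(n1)=-0.06572  V(n2)=0.04686  V(n3)=0.03131  V(n4)=-0.07461  V(n5)=2.971  V(n6)=-0.09664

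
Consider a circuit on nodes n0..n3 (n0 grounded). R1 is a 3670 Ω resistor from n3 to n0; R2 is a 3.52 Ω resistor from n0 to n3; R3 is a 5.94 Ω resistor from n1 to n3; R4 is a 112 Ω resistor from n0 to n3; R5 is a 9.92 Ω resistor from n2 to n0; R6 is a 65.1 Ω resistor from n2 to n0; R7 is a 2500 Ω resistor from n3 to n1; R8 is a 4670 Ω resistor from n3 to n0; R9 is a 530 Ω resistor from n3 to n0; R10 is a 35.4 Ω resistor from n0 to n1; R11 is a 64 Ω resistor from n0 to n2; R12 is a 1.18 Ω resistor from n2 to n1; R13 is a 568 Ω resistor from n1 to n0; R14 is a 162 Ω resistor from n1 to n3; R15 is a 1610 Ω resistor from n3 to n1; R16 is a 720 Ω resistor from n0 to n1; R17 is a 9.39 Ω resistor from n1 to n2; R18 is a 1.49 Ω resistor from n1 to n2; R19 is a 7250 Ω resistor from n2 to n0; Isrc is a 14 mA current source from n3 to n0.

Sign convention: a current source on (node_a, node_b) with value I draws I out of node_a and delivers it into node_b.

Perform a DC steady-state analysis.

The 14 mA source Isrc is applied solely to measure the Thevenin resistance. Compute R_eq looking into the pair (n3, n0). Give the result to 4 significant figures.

MNA unknowns: 3 node voltages V₁..V_3
R1: Y=0.0002725 on G[3,0]
R2: Y=0.2841 on G[0,3]
R3: Y=0.1684 on G[1,3]
R4: Y=0.008929 on G[0,3]
R5: Y=0.1008 on G[2,0]
R6: Y=0.01536 on G[2,0]
R7: Y=0.0004000 on G[3,1]
R8: Y=0.0002141 on G[3,0]
R9: Y=0.001887 on G[3,0]
R10: Y=0.02825 on G[0,1]
R11: Y=0.01562 on G[0,2]
R12: Y=0.8475 on G[2,1]
R13: Y=0.001761 on G[1,0]
R14: Y=0.006173 on G[1,3]
R15: Y=0.0006211 on G[3,1]
R16: Y=0.001389 on G[0,1]
R17: Y=0.1065 on G[1,2]
R18: Y=0.6711 on G[1,2]
R19: Y=0.0001379 on G[2,0]
Isrc: z[3]−=0.014, z[0]+=0.014
solve → V1=-0.01980, V2=-0.01832, V3=-0.03711

R_eq = 2.651 Ω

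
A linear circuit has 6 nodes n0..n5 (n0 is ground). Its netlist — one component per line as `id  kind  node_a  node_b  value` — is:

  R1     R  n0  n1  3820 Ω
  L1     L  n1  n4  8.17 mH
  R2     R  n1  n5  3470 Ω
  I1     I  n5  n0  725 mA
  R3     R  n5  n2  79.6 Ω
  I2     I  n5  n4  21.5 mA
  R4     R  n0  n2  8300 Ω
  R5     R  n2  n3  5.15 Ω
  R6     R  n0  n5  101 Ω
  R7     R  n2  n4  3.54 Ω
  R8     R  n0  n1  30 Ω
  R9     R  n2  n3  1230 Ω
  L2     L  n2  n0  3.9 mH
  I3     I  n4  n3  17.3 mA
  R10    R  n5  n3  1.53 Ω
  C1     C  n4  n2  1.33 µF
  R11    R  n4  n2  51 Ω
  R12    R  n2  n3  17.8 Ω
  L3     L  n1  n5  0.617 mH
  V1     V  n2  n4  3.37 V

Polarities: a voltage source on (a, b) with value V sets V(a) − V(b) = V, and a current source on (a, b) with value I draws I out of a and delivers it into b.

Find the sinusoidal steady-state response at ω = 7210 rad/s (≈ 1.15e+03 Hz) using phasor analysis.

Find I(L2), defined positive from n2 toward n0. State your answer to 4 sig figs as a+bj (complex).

Element admittances at ω=7210 rad/s:
  Y(R1) = 0.0002618+0.000j S between n0,n1
  Y(L1) = 0.000-0.01698j S between n1,n4
  Y(R2) = 0.0002882+0.000j S between n1,n5
  I1: injects 0.725 A into n0 (from n5)
  Y(R3) = 0.01256+0.000j S between n5,n2
  I2: injects 0.0215 A into n4 (from n5)
  Y(R4) = 0.0001205+0.000j S between n0,n2
  Y(R5) = 0.1942+0.000j S between n2,n3
  Y(R6) = 0.009901+0.000j S between n0,n5
  Y(R7) = 0.2825+0.000j S between n2,n4
  Y(R8) = 0.03333+0.000j S between n0,n1
  Y(R9) = 0.0008130+0.000j S between n2,n3
  Y(L2) = 0.000-0.03556j S between n2,n0
  I3: injects 0.0173 A into n3 (from n4)
  Y(R10) = 0.6536+0.000j S between n5,n3
  Y(C1) = 0.000+0.009589j S between n4,n2
  Y(R11) = 0.01961+0.000j S between n4,n2
  Y(R12) = 0.05618+0.000j S between n2,n3
  Y(L3) = 0.000-0.2248j S between n1,n5
  V1: constraint V(n2)−V(n4) = 3.37
Assemble and solve the 6×6 MNA system:
  V(n1)=-10.02-5.661j  V(n2)=-7.313-8.350j  V(n3)=-8.606-7.344j  V(n4)=-10.68-8.350j  V(n5)=-9.130-6.957j
  i(V1)=-1.068-0.02113j

-0.2970+0.2601j A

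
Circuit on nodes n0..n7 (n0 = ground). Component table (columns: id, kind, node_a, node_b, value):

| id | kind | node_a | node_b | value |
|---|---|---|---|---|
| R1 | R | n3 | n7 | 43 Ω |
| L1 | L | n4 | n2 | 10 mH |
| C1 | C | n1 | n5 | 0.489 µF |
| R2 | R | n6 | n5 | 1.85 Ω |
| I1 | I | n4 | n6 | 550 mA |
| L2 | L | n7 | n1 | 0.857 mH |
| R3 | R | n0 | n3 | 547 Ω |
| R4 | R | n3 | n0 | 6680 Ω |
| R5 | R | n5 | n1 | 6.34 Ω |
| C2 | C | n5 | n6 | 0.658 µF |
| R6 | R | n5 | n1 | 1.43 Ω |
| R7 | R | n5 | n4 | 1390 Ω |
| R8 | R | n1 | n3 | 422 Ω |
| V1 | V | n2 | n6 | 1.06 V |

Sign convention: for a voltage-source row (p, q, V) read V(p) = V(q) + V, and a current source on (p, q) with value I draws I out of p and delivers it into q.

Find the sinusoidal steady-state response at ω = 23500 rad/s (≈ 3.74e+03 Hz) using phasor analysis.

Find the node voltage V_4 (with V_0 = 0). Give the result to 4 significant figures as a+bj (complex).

-20.16-125.7j V

MNA unknowns: 7 node voltages V₁..V_7 plus 1 source current (V1)
R1: Y=0.02326+0.000j on G[3,7]
L1: Y=0.000-0.004255j on G[4,2]
C1: Y=0.000+0.01149j on G[1,5]
R2: Y=0.5405+0.000j on G[6,5]
I1: z[4]−=0.55, z[6]+=0.55
L2: Y=0.000-0.04965j on G[7,1]
R3: Y=0.001828+0.000j on G[0,3]
R4: Y=0.0001497+0.000j on G[3,0]
R5: Y=0.1577+0.000j on G[5,1]
C2: Y=0.000+0.01546j on G[5,6]
R6: Y=0.6993+0.000j on G[5,1]
R7: Y=0.0007194+0.000j on G[5,4]
R8: Y=0.002370+0.000j on G[1,3]
V1: row V2−V6=1.06, i_V1 at 2,6
solve → V1=0.000+0.000j, V2=1.092+0.1664j, V3=0.000+0.000j, V4=-20.16-125.7j, V5=0.000+0.000j, V6=0.03159+0.1664j, V7=0.000+0.000j
aux → i_V1=-0.5355+0.09041j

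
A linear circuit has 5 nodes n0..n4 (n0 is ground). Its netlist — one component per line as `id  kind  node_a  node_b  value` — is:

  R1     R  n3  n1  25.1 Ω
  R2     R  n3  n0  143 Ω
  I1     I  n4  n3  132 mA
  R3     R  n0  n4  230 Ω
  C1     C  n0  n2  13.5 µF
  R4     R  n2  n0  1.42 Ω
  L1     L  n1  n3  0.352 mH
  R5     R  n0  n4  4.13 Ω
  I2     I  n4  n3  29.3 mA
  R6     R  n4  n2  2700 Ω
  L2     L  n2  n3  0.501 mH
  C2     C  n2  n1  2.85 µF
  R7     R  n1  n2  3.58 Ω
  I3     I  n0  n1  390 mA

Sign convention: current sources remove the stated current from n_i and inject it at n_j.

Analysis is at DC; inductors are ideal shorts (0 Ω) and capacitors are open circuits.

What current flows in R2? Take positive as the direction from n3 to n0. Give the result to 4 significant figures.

MNA unknowns: 4 node voltages V₁..V_4 plus 2 source currents (L1, L2)
R1: Y=0.03984 on G[3,1]
R2: Y=0.006993 on G[3,0]
I1: z[4]−=0.132, z[3]+=0.132
R3: Y=0.004348 on G[0,4]
C1: Y=0.000 on G[0,2]
R4: Y=0.7042 on G[2,0]
L1: row V1−V3=0, i_L1 at 1,3
R5: Y=0.2421 on G[0,4]
I2: z[4]−=0.0293, z[3]+=0.0293
R6: Y=0.0003704 on G[4,2]
L2: row V2−V3=0, i_L2 at 2,3
C2: Y=0.000 on G[2,1]
R7: Y=0.2793 on G[1,2]
I3: z[0]−=0.39, z[1]+=0.39
solve → V1=0.7744, V2=0.7744, V3=0.7744, V4=-0.6523
aux → i_L1=0.3900, i_L2=-0.5459

0.005415 A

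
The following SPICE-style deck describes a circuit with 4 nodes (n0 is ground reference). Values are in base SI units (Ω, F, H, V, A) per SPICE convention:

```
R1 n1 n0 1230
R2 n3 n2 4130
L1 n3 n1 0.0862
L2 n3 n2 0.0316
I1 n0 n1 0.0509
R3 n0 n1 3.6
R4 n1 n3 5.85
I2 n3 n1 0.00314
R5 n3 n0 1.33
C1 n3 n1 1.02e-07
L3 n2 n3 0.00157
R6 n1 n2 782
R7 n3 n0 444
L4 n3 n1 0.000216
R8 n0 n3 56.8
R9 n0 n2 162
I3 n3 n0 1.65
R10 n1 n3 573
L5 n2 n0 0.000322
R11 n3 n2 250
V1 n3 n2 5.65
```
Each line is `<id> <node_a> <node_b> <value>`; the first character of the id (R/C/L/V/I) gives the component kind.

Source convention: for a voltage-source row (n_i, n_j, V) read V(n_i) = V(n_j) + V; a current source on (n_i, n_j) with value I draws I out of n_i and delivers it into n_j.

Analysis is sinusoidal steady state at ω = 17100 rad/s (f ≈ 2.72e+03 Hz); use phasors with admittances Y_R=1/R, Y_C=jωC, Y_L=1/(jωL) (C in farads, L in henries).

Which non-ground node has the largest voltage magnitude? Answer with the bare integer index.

2

Element admittances at ω=17100 rad/s:
  Y(R1) = 0.0008130+0.000j S between n1,n0
  Y(R2) = 0.0002421+0.000j S between n3,n2
  Y(L1) = 0.000-0.0006784j S between n3,n1
  Y(L2) = 0.000-0.001851j S between n3,n2
  I1: injects 0.0509 A into n1 (from n0)
  Y(R3) = 0.2778+0.000j S between n0,n1
  Y(R4) = 0.1709+0.000j S between n1,n3
  I2: injects 0.00314 A into n1 (from n3)
  Y(R5) = 0.7519+0.000j S between n3,n0
  Y(C1) = 0.000+0.001744j S between n3,n1
  Y(L3) = 0.000-0.03725j S between n2,n3
  Y(R6) = 0.001279+0.000j S between n1,n2
  Y(R7) = 0.002252+0.000j S between n3,n0
  Y(L4) = 0.000-0.2707j S between n3,n1
  Y(R8) = 0.01761+0.000j S between n0,n3
  Y(R9) = 0.006173+0.000j S between n0,n2
  I3: injects 1.65 A into n0 (from n3)
  Y(R10) = 0.001745+0.000j S between n1,n3
  Y(L5) = 0.000-0.1816j S between n2,n0
  Y(R11) = 0.004000+0.000j S between n3,n2
  V1: constraint V(n3)−V(n2) = 5.65
Assemble and solve the 4×4 MNA system:
  V(n1)=-1.031-0.4086j  V(n2)=-6.947-1.476j  V(n3)=-1.297-1.476j
  i(V1)=-0.3424+1.472j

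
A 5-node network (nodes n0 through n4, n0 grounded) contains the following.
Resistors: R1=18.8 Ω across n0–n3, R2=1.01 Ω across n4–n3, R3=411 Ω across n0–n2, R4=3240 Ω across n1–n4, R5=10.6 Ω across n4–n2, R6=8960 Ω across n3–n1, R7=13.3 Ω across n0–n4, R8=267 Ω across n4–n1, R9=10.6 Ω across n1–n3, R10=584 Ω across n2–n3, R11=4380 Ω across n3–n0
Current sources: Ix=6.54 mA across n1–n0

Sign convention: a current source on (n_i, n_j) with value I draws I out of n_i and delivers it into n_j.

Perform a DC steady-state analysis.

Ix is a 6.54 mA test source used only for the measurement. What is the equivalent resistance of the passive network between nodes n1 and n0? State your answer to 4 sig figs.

Element admittances at DC:
  Y(R1) = 0.05319 S between n0,n3
  Y(R2) = 0.9901 S between n4,n3
  Y(R3) = 0.002433 S between n0,n2
  Y(R4) = 0.0003086 S between n1,n4
  Y(R5) = 0.09434 S between n4,n2
  Y(R6) = 0.0001116 S between n3,n1
  Y(R7) = 0.07519 S between n0,n4
  Y(R8) = 0.003745 S between n4,n1
  Y(R9) = 0.09434 S between n1,n3
  Y(R10) = 0.001712 S between n2,n3
  Y(R11) = 0.0002283 S between n3,n0
  Ix: injects 0.00654 A into n0 (from n1)
Assemble and solve the 4×4 MNA system:
  V(n1)=-0.1183  V(n2)=-0.04736  V(n3)=-0.05201  V(n4)=-0.04850

R_eq = 18.08 Ω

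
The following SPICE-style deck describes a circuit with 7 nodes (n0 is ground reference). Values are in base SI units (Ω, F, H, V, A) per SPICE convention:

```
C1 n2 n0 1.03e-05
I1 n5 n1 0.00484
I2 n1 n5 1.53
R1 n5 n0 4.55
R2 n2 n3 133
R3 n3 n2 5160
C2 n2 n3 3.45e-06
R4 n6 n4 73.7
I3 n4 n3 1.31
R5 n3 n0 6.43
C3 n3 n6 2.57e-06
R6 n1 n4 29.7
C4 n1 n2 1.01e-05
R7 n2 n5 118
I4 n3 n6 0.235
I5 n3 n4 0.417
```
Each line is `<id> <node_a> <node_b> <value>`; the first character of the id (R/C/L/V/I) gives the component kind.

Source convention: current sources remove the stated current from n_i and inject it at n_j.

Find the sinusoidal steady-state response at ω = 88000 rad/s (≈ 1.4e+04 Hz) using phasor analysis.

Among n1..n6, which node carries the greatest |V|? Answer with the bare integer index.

4

Apply KCL at each of the 6 non-ground nodes and solve the resulting linear system.
Node n1: branches {I1, I2, R6, C4} → V_1 = -0.02154+4.102j
Node n2: branches {C1, R2, R3, C2, C4, R7} → V_2 = 0.02432+1.676j
Node n3: branches {R2, R3, C2, I3, R5, C3, I4, I5} → V_3 = 0.3247-0.2297j
Node n4: branches {R4, I3, R6, I5} → V_4 = -18.77+2.892j
Node n5: branches {I1, I2, R1, R7} → V_5 = 6.683+0.06223j
Node n6: branches {R4, C3, I4} → V_6 = 0.5049-0.1121j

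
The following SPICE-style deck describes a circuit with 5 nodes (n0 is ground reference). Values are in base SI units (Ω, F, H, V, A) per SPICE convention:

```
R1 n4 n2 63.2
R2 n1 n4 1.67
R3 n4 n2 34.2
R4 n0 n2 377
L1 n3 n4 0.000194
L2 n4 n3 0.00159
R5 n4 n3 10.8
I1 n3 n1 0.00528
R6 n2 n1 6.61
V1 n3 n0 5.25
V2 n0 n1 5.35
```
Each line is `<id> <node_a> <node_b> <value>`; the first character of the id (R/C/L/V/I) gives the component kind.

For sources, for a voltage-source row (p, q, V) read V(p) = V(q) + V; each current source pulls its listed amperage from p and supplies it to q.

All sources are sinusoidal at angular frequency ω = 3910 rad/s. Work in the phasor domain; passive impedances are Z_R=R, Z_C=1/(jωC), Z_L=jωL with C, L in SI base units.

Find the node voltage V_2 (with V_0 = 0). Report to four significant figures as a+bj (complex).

Apply KCL at each of the 4 non-ground nodes and solve the resulting linear system.
Node n1: branches {R2, I1, R6, V2} → V_1 = -5.350+0.000j
Node n2: branches {R1, R3, R4, R6} → V_2 = -3.285-0.8281j
Node n3: branches {L1, L2, R5, I1, V1} → V_3 = 5.250+0.000j
Node n4: branches {R1, R2, R3, L1, L2, R5} → V_4 = 3.454-3.657j
Source currents: i(V1)=-5.581+2.317j, i(V2)=-5.590+2.315j

-3.285-0.8281j V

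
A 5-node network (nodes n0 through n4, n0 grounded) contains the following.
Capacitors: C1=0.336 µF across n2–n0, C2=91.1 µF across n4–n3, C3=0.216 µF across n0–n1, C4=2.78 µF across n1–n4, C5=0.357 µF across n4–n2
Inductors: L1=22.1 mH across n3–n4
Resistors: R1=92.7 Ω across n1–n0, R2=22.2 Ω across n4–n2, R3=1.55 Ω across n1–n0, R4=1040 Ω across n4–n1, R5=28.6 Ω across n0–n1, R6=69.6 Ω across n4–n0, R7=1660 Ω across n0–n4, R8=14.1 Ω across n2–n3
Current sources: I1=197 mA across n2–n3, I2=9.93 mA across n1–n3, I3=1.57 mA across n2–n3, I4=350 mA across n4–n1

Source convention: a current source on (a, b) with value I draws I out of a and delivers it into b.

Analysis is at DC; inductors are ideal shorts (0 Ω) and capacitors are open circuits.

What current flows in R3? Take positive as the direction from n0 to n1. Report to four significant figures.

-0.2980 A

Element admittances at DC:
  Y(C1) = 0.000 S between n2,n0
  L1: short n3↔n4 (DC inductor)
  Y(R1) = 0.01079 S between n1,n0
  I1: injects 0.197 A into n3 (from n2)
  Y(C2) = 0.000 S between n4,n3
  Y(R2) = 0.04505 S between n4,n2
  Y(R3) = 0.6452 S between n1,n0
  Y(R4) = 0.0009615 S between n4,n1
  Y(C3) = 0.000 S between n0,n1
  Y(C4) = 0.000 S between n1,n4
  Y(R5) = 0.03497 S between n0,n1
  I2: injects 0.00993 A into n3 (from n1)
  Y(R6) = 0.01437 S between n4,n0
  Y(R7) = 0.0006024 S between n0,n4
  Y(R8) = 0.07092 S between n2,n3
  Y(C5) = 0.000 S between n4,n2
  I3: injects 0.00157 A into n3 (from n2)
  I4: injects 0.35 A into n1 (from n4)
Assemble and solve the 5×5 MNA system:
  V(n1)=0.4619  V(n2)=-23.03  V(n3)=-21.32  V(n4)=-21.32
  i(L1)=0.08706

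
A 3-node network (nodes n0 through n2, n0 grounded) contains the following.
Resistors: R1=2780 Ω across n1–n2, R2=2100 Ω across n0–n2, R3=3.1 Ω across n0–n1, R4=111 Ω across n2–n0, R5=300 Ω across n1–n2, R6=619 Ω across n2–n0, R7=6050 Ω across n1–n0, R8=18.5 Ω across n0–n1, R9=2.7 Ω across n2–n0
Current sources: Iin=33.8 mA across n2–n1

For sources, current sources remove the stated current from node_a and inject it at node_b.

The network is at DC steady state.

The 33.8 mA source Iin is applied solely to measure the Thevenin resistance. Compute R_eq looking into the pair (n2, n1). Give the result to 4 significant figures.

Apply KCL at each of the 2 non-ground nodes and solve the resulting linear system.
Node n1: branches {R1, R3, R5, R7, R8, Iin} → V_1 = 0.08799
Node n2: branches {R1, R2, R4, R5, R6, R9, Iin} → V_2 = -0.08691

R_eq = 5.175 Ω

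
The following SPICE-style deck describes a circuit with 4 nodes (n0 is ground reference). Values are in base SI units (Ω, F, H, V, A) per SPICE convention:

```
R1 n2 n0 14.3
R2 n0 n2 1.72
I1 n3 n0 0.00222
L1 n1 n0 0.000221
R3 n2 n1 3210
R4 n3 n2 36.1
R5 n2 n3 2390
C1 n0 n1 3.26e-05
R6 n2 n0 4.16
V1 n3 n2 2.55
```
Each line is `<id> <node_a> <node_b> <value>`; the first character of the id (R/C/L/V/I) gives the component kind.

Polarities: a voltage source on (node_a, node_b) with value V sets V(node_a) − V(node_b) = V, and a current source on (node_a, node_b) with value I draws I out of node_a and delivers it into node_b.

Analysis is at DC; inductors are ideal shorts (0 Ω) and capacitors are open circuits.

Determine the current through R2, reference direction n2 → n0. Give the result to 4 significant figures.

Element admittances at DC:
  Y(R1) = 0.06993 S between n2,n0
  Y(R2) = 0.5814 S between n0,n2
  I1: injects 0.00222 A into n0 (from n3)
  L1: short n1↔n0 (DC inductor)
  Y(R3) = 0.0003115 S between n2,n1
  Y(R4) = 0.02770 S between n3,n2
  Y(R5) = 0.0004184 S between n2,n3
  Y(C1) = 0.000 S between n0,n1
  Y(R6) = 0.2404 S between n2,n0
  V1: constraint V(n3)−V(n2) = 2.55
Assemble and solve the 5×5 MNA system:
  V(n1)=0.000  V(n2)=-0.002489  V(n3)=2.548
  i(L1)=-7.753e-07  i(V1)=-0.07392

-0.001447 A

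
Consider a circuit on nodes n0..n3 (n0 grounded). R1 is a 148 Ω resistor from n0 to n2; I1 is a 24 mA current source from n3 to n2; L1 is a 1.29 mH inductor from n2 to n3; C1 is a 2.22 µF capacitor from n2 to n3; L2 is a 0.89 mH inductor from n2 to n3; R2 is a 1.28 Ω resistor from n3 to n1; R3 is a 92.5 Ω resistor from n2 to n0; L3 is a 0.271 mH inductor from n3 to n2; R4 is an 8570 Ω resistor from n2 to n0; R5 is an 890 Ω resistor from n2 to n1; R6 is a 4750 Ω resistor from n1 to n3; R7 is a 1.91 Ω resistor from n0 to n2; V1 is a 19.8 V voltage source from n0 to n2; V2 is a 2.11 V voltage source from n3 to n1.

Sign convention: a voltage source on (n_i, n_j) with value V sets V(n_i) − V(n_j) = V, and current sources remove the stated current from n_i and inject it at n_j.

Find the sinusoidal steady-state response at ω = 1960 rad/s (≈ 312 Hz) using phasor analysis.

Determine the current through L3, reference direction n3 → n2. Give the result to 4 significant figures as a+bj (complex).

-0.01430+5.644e-06j A

MNA unknowns: 3 node voltages V₁..V_3 plus 2 source currents (V1, V2)
R1: Y=0.006757+0.000j on G[0,2]
I1: z[3]−=0.024, z[2]+=0.024
L1: Y=0.000-0.3955j on G[2,3]
C1: Y=0.000+0.004351j on G[2,3]
L2: Y=0.000-0.5733j on G[2,3]
R2: Y=0.7812+0.000j on G[3,1]
R3: Y=0.01081+0.000j on G[2,0]
L3: Y=0.000-1.883j on G[3,2]
R4: Y=0.0001167+0.000j on G[2,0]
R5: Y=0.001124+0.000j on G[2,1]
R6: Y=0.0002105+0.000j on G[1,3]
R7: Y=0.5236+0.000j on G[0,2]
V1: row V0−V2=19.8, i_V1 at 0,2
V2: row V3−V1=2.11, i_V2 at 3,1
solve → V1=-21.91-0.007597j, V2=-19.80+0.000j, V3=-19.80-0.007597j
aux → i_V1=-10.72+0.000j, i_V2=-1.651-8.536e-06j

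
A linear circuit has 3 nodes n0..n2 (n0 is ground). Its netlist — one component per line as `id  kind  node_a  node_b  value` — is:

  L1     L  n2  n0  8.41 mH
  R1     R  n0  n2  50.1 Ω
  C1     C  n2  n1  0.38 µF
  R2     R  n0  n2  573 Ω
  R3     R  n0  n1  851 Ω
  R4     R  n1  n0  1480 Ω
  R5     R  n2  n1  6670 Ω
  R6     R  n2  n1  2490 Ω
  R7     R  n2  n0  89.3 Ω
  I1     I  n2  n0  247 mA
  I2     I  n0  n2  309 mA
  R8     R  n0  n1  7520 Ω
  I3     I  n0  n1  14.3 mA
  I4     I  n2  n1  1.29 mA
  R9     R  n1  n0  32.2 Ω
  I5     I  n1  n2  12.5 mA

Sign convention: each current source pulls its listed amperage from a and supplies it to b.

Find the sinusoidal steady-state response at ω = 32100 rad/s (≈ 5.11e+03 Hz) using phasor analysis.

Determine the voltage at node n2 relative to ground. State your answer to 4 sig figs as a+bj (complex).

1.919-0.3203j V

Element admittances at ω=32100 rad/s:
  Y(L1) = 0.000-0.003704j S between n2,n0
  Y(R1) = 0.01996+0.000j S between n0,n2
  Y(C1) = 0.000+0.01220j S between n2,n1
  Y(R2) = 0.001745+0.000j S between n0,n2
  Y(R3) = 0.001175+0.000j S between n0,n1
  Y(R4) = 0.0006757+0.000j S between n1,n0
  Y(R5) = 0.0001499+0.000j S between n2,n1
  Y(R6) = 0.0004016+0.000j S between n2,n1
  Y(R7) = 0.01120+0.000j S between n2,n0
  I1: injects 0.247 A into n0 (from n2)
  I2: injects 0.309 A into n2 (from n0)
  Y(R8) = 0.0001330+0.000j S between n0,n1
  I3: injects 0.0143 A into n1 (from n0)
  I4: injects 0.00129 A into n1 (from n2)
  Y(R9) = 0.03106+0.000j S between n1,n0
  I5: injects 0.0125 A into n2 (from n1)
Assemble and solve the 2×2 MNA system:
  V(n1)=0.4338+0.5342j  V(n2)=1.919-0.3203j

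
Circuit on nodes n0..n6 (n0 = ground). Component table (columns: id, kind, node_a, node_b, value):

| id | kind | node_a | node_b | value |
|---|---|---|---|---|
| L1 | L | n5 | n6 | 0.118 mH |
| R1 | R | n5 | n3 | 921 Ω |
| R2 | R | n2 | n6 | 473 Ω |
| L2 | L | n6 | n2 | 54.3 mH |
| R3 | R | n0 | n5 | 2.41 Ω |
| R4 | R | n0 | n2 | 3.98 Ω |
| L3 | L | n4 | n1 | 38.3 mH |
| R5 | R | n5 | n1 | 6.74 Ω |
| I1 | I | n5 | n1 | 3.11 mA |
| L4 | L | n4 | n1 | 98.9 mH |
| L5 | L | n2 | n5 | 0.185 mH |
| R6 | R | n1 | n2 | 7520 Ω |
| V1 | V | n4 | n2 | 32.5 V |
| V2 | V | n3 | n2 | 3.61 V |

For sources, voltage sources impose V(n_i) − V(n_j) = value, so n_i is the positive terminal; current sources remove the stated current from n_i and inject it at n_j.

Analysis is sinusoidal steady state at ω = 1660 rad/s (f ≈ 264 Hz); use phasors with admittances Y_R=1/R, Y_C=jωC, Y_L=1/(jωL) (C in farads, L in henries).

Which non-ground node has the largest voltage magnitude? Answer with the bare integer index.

MNA unknowns: 6 node voltages V₁..V_6 plus 2 source currents (V1, V2)
L1: Y=0.000-5.105j on G[5,6]
R1: Y=0.001086+0.000j on G[5,3]
R2: Y=0.002114+0.000j on G[2,6]
L2: Y=0.000-0.01109j on G[6,2]
R3: Y=0.4149+0.000j on G[0,5]
R4: Y=0.2513+0.000j on G[0,2]
L3: Y=0.000-0.01573j on G[4,1]
R5: Y=0.1484+0.000j on G[5,1]
I1: z[5]−=0.00311, z[1]+=0.00311
L4: Y=0.000-0.006091j on G[4,1]
L5: Y=0.000-3.256j on G[2,5]
R6: Y=0.0001330+0.000j on G[1,2]
V1: row V4−V2=32.5, i_V1 at 4,2
V2: row V3−V2=3.61, i_V2 at 3,2
solve → V1=0.7794-4.633j, V2=-0.1319-0.01349j, V3=3.478-0.01349j, V4=32.37-0.01349j, V5=0.07989+0.008170j, V6=0.07944+0.008035j
aux → i_V1=-0.1008+0.6893j, i_V2=-0.003690+2.352e-05j

4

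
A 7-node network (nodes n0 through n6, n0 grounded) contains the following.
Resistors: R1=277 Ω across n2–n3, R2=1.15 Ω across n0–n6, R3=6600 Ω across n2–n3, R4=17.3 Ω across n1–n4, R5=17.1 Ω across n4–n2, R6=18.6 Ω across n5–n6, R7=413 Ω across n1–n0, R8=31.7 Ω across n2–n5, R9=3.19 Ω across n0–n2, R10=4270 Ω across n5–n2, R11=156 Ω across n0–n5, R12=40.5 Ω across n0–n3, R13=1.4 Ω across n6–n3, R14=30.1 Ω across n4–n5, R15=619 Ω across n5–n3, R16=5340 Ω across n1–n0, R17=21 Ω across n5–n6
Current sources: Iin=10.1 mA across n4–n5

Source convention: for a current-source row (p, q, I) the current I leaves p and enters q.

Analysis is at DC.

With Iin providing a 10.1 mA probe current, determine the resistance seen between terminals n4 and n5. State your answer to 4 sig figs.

R_eq = 13.82 Ω

Apply KCL at each of the 6 non-ground nodes and solve the resulting linear system.
Node n1: branches {R4, R7, R16} → V_1 = -0.09615
Node n2: branches {R1, R3, R5, R8, R9, R10} → V_2 = -0.01134
Node n3: branches {R1, R3, R12, R13, R15} → V_3 = 0.003846
Node n4: branches {R4, R5, R14, Iin} → V_4 = -0.1005
Node n5: branches {R6, R8, R10, R11, R14, R15, R17, Iin} → V_5 = 0.03905
Node n6: branches {R2, R6, R13, R17} → V_6 = 0.003979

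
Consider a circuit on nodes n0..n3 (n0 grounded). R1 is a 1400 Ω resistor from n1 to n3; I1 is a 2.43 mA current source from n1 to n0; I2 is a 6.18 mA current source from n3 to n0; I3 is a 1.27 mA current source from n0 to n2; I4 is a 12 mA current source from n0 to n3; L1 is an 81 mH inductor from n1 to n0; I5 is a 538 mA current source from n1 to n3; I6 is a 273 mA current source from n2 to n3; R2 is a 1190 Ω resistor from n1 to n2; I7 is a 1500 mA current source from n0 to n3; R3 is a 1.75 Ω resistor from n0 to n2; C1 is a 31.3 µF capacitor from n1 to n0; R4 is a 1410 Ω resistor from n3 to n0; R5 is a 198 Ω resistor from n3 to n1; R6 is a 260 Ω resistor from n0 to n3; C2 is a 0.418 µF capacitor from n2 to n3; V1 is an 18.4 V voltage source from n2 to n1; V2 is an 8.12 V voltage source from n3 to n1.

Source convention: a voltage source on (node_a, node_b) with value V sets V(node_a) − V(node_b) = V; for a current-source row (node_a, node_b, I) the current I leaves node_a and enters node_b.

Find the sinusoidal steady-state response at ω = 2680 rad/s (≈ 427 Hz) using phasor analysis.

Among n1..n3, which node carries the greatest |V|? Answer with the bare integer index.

1

MNA unknowns: 3 node voltages V₁..V_3 plus 2 source currents (V1, V2)
R1: Y=0.0007143+0.000j on G[1,3]
I1: z[1]−=0.00243, z[0]+=0.00243
I2: z[3]−=0.00618, z[0]+=0.00618
I3: z[0]−=0.00127, z[2]+=0.00127
I4: z[0]−=0.012, z[3]+=0.012
L1: Y=0.000-0.004607j on G[1,0]
I5: z[1]−=0.538, z[3]+=0.538
I6: z[2]−=0.273, z[3]+=0.273
R2: Y=0.0008403+0.000j on G[1,2]
I7: z[0]−=1.5, z[3]+=1.5
R3: Y=0.5714+0.000j on G[0,2]
C1: Y=0.000+0.08388j on G[1,0]
R4: Y=0.0007092+0.000j on G[3,0]
R5: Y=0.005051+0.000j on G[3,1]
R6: Y=0.003846+0.000j on G[0,3]
C2: Y=0.000+0.001120j on G[2,3]
V1: row V2−V1=18.4, i_V1 at 2,1
V2: row V3−V1=8.12, i_V2 at 3,1
solve → V1=-15.41+2.122j, V2=2.986+2.122j, V3=-7.294+2.122j
aux → i_V1=-1.993-1.224j, i_V2=2.303+0.001851j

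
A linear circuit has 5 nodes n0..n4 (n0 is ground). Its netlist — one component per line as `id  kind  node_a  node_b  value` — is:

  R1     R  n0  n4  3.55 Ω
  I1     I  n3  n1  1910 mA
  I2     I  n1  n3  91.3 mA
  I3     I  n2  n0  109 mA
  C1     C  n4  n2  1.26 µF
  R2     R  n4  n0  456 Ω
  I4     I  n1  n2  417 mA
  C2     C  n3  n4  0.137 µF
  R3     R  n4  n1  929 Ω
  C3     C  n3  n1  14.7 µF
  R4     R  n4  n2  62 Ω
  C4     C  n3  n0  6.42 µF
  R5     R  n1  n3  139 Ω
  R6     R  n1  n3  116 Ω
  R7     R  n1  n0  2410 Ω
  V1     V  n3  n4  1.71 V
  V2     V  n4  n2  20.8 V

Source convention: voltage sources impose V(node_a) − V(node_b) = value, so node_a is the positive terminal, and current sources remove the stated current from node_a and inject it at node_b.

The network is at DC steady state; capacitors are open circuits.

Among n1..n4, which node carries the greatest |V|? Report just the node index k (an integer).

MNA unknowns: 4 node voltages V₁..V_4 plus 2 source currents (V1, V2)
R1: Y=0.2817 on G[0,4]
I1: z[3]−=1.91, z[1]+=1.91
I2: z[1]−=0.0913, z[3]+=0.0913
I3: z[2]−=0.109, z[0]+=0.109
C1: Y=0.000 on G[4,2]
R2: Y=0.002193 on G[4,0]
I4: z[1]−=0.417, z[2]+=0.417
C2: Y=0.000 on G[3,4]
R3: Y=0.001076 on G[4,1]
C3: Y=0.000 on G[3,1]
R4: Y=0.01613 on G[4,2]
C4: Y=0.000 on G[3,0]
R5: Y=0.007194 on G[1,3]
R6: Y=0.008621 on G[1,3]
R7: Y=0.0004149 on G[1,0]
V1: row V3−V4=1.71, i_V1 at 3,4
V2: row V4−V2=20.8, i_V2 at 4,2
solve → V1=82.06, V2=-21.30, V3=1.206, V4=-0.5039
aux → i_V1=-0.5399, i_V2=-0.6435

1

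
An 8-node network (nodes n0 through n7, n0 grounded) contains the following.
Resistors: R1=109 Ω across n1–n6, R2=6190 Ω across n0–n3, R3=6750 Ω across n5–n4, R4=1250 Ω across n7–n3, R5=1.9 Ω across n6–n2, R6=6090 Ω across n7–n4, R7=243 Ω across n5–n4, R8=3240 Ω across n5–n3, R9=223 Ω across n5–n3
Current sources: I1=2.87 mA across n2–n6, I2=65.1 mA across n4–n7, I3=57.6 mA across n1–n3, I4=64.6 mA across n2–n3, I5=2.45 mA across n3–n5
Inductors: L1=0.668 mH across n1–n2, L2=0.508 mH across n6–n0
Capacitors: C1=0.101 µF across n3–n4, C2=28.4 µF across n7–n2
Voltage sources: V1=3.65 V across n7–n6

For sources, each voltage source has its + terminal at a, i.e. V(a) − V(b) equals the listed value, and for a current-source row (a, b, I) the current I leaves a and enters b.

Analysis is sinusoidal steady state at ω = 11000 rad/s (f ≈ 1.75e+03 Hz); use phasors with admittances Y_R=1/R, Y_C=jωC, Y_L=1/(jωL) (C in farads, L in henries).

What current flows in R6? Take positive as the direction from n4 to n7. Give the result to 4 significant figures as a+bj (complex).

MNA unknowns: 7 node voltages V₁..V_7 plus 1 source current (V1)
R1: Y=0.009174+0.000j on G[1,6]
R2: Y=0.0001616+0.000j on G[0,3]
I1: z[2]−=0.00287, z[6]+=0.00287
R3: Y=0.0001481+0.000j on G[5,4]
R4: Y=0.0008000+0.000j on G[7,3]
R5: Y=0.5263+0.000j on G[6,2]
I2: z[4]−=0.0651, z[7]+=0.0651
R6: Y=0.0001642+0.000j on G[7,4]
I3: z[1]−=0.0576, z[3]+=0.0576
R7: Y=0.004115+0.000j on G[5,4]
L1: Y=0.000-0.1361j on G[1,2]
I4: z[2]−=0.0646, z[3]+=0.0646
R8: Y=0.0003086+0.000j on G[5,3]
R9: Y=0.004484+0.000j on G[5,3]
L2: Y=0.000-0.1790j on G[6,0]
C1: Y=0.000+0.001111j on G[3,4]
I5: z[3]−=0.00245, z[5]+=0.00245
C2: Y=0.000+0.3124j on G[7,2]
V1: row V7−V6=3.65, i_V1 at 7,6
solve → V1=0.8356+1.166j, V2=0.7535+1.645j, V3=57.46-1.721j, V4=32.67+9.772j, V5=46.06+3.690j, V6=-0.001553-0.05187j, V7=3.648-0.05187j
aux → i_V1=-0.4173-0.9041j

0.004765+0.001613j A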